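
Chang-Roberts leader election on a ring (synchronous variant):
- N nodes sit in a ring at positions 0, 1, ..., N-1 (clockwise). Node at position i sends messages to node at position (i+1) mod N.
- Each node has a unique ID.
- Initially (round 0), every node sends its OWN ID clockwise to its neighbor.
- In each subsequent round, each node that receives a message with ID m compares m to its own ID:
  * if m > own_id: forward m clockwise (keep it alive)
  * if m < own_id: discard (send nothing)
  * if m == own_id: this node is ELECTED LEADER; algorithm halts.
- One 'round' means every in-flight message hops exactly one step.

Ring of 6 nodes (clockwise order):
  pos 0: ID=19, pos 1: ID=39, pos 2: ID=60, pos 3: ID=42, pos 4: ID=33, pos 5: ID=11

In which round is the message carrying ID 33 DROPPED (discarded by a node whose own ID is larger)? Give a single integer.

Round 1: pos1(id39) recv 19: drop; pos2(id60) recv 39: drop; pos3(id42) recv 60: fwd; pos4(id33) recv 42: fwd; pos5(id11) recv 33: fwd; pos0(id19) recv 11: drop
Round 2: pos4(id33) recv 60: fwd; pos5(id11) recv 42: fwd; pos0(id19) recv 33: fwd
Round 3: pos5(id11) recv 60: fwd; pos0(id19) recv 42: fwd; pos1(id39) recv 33: drop
Round 4: pos0(id19) recv 60: fwd; pos1(id39) recv 42: fwd
Round 5: pos1(id39) recv 60: fwd; pos2(id60) recv 42: drop
Round 6: pos2(id60) recv 60: ELECTED
Message ID 33 originates at pos 4; dropped at pos 1 in round 3

Answer: 3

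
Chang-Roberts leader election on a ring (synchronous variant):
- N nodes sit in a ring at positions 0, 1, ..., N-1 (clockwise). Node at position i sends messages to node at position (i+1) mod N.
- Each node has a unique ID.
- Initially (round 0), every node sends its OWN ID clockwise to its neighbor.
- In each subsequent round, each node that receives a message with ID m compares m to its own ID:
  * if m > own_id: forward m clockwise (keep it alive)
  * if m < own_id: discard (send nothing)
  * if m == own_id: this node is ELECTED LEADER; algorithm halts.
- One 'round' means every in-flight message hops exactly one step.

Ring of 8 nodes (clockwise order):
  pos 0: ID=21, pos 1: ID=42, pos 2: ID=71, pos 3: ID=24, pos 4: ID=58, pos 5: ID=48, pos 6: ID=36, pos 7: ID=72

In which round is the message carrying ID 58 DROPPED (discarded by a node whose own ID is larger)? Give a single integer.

Round 1: pos1(id42) recv 21: drop; pos2(id71) recv 42: drop; pos3(id24) recv 71: fwd; pos4(id58) recv 24: drop; pos5(id48) recv 58: fwd; pos6(id36) recv 48: fwd; pos7(id72) recv 36: drop; pos0(id21) recv 72: fwd
Round 2: pos4(id58) recv 71: fwd; pos6(id36) recv 58: fwd; pos7(id72) recv 48: drop; pos1(id42) recv 72: fwd
Round 3: pos5(id48) recv 71: fwd; pos7(id72) recv 58: drop; pos2(id71) recv 72: fwd
Round 4: pos6(id36) recv 71: fwd; pos3(id24) recv 72: fwd
Round 5: pos7(id72) recv 71: drop; pos4(id58) recv 72: fwd
Round 6: pos5(id48) recv 72: fwd
Round 7: pos6(id36) recv 72: fwd
Round 8: pos7(id72) recv 72: ELECTED
Message ID 58 originates at pos 4; dropped at pos 7 in round 3

Answer: 3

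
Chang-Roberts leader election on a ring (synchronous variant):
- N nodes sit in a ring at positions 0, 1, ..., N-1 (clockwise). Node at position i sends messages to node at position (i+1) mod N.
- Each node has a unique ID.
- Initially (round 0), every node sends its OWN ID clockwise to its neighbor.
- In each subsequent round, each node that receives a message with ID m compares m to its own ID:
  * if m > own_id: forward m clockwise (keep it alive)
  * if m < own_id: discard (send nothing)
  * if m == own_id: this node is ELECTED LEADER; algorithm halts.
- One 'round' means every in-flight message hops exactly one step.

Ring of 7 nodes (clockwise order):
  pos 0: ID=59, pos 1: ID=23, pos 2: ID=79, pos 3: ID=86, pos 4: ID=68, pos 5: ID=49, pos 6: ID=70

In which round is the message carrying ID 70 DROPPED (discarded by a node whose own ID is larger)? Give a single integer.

Round 1: pos1(id23) recv 59: fwd; pos2(id79) recv 23: drop; pos3(id86) recv 79: drop; pos4(id68) recv 86: fwd; pos5(id49) recv 68: fwd; pos6(id70) recv 49: drop; pos0(id59) recv 70: fwd
Round 2: pos2(id79) recv 59: drop; pos5(id49) recv 86: fwd; pos6(id70) recv 68: drop; pos1(id23) recv 70: fwd
Round 3: pos6(id70) recv 86: fwd; pos2(id79) recv 70: drop
Round 4: pos0(id59) recv 86: fwd
Round 5: pos1(id23) recv 86: fwd
Round 6: pos2(id79) recv 86: fwd
Round 7: pos3(id86) recv 86: ELECTED
Message ID 70 originates at pos 6; dropped at pos 2 in round 3

Answer: 3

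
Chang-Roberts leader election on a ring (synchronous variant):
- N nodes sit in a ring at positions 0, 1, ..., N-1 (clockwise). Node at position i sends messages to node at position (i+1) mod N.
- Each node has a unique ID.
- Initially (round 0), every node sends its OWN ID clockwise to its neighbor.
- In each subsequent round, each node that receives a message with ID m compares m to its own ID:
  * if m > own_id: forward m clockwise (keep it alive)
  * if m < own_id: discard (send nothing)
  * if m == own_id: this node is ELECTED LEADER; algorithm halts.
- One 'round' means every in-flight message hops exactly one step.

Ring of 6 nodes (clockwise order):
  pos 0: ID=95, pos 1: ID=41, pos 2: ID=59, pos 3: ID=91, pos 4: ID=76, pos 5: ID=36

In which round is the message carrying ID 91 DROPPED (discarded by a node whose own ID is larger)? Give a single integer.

Round 1: pos1(id41) recv 95: fwd; pos2(id59) recv 41: drop; pos3(id91) recv 59: drop; pos4(id76) recv 91: fwd; pos5(id36) recv 76: fwd; pos0(id95) recv 36: drop
Round 2: pos2(id59) recv 95: fwd; pos5(id36) recv 91: fwd; pos0(id95) recv 76: drop
Round 3: pos3(id91) recv 95: fwd; pos0(id95) recv 91: drop
Round 4: pos4(id76) recv 95: fwd
Round 5: pos5(id36) recv 95: fwd
Round 6: pos0(id95) recv 95: ELECTED
Message ID 91 originates at pos 3; dropped at pos 0 in round 3

Answer: 3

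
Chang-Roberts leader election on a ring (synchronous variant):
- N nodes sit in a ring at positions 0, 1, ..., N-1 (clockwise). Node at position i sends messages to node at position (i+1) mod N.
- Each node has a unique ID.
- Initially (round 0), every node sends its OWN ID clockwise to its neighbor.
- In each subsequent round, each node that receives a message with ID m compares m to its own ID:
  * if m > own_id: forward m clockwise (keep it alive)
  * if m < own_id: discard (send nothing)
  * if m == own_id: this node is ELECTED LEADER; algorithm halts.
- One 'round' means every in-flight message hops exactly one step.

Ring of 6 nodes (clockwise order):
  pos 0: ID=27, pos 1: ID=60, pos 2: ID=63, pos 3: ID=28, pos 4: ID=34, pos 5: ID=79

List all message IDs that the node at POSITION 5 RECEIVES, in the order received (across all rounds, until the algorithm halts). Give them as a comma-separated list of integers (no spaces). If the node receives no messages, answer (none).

Round 1: pos1(id60) recv 27: drop; pos2(id63) recv 60: drop; pos3(id28) recv 63: fwd; pos4(id34) recv 28: drop; pos5(id79) recv 34: drop; pos0(id27) recv 79: fwd
Round 2: pos4(id34) recv 63: fwd; pos1(id60) recv 79: fwd
Round 3: pos5(id79) recv 63: drop; pos2(id63) recv 79: fwd
Round 4: pos3(id28) recv 79: fwd
Round 5: pos4(id34) recv 79: fwd
Round 6: pos5(id79) recv 79: ELECTED

Answer: 34,63,79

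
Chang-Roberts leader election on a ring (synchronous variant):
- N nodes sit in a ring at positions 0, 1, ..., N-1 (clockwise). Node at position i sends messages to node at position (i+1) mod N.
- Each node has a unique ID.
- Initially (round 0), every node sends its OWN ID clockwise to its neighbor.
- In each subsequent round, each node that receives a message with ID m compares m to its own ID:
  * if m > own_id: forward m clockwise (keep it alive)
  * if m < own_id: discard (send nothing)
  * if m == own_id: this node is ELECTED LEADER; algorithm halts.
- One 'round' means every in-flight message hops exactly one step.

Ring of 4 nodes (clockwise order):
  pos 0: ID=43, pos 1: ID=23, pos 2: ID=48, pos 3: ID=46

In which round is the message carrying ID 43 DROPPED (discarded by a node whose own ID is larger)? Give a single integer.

Round 1: pos1(id23) recv 43: fwd; pos2(id48) recv 23: drop; pos3(id46) recv 48: fwd; pos0(id43) recv 46: fwd
Round 2: pos2(id48) recv 43: drop; pos0(id43) recv 48: fwd; pos1(id23) recv 46: fwd
Round 3: pos1(id23) recv 48: fwd; pos2(id48) recv 46: drop
Round 4: pos2(id48) recv 48: ELECTED
Message ID 43 originates at pos 0; dropped at pos 2 in round 2

Answer: 2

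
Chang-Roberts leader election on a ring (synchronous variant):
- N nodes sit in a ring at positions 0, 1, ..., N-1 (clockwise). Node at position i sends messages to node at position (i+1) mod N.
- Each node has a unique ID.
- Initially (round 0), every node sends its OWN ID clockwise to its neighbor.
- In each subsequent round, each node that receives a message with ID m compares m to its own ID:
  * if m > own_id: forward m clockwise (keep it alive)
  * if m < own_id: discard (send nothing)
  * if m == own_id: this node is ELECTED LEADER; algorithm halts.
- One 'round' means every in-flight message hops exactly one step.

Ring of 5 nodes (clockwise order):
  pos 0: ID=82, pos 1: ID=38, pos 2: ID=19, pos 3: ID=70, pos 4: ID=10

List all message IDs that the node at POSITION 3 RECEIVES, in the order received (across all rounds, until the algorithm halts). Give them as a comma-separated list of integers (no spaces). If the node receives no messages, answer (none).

Answer: 19,38,82

Derivation:
Round 1: pos1(id38) recv 82: fwd; pos2(id19) recv 38: fwd; pos3(id70) recv 19: drop; pos4(id10) recv 70: fwd; pos0(id82) recv 10: drop
Round 2: pos2(id19) recv 82: fwd; pos3(id70) recv 38: drop; pos0(id82) recv 70: drop
Round 3: pos3(id70) recv 82: fwd
Round 4: pos4(id10) recv 82: fwd
Round 5: pos0(id82) recv 82: ELECTED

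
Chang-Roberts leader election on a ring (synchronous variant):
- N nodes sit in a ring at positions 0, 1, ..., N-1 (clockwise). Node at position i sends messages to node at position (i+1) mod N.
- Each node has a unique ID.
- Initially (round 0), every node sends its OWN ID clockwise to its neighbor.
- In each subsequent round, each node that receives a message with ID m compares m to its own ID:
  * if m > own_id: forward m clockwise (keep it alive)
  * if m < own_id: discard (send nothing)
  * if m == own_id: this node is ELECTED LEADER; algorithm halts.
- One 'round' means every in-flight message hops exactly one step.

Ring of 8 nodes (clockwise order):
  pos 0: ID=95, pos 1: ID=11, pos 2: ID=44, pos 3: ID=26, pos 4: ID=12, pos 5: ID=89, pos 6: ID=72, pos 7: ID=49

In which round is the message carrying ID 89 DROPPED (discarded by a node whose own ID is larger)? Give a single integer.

Round 1: pos1(id11) recv 95: fwd; pos2(id44) recv 11: drop; pos3(id26) recv 44: fwd; pos4(id12) recv 26: fwd; pos5(id89) recv 12: drop; pos6(id72) recv 89: fwd; pos7(id49) recv 72: fwd; pos0(id95) recv 49: drop
Round 2: pos2(id44) recv 95: fwd; pos4(id12) recv 44: fwd; pos5(id89) recv 26: drop; pos7(id49) recv 89: fwd; pos0(id95) recv 72: drop
Round 3: pos3(id26) recv 95: fwd; pos5(id89) recv 44: drop; pos0(id95) recv 89: drop
Round 4: pos4(id12) recv 95: fwd
Round 5: pos5(id89) recv 95: fwd
Round 6: pos6(id72) recv 95: fwd
Round 7: pos7(id49) recv 95: fwd
Round 8: pos0(id95) recv 95: ELECTED
Message ID 89 originates at pos 5; dropped at pos 0 in round 3

Answer: 3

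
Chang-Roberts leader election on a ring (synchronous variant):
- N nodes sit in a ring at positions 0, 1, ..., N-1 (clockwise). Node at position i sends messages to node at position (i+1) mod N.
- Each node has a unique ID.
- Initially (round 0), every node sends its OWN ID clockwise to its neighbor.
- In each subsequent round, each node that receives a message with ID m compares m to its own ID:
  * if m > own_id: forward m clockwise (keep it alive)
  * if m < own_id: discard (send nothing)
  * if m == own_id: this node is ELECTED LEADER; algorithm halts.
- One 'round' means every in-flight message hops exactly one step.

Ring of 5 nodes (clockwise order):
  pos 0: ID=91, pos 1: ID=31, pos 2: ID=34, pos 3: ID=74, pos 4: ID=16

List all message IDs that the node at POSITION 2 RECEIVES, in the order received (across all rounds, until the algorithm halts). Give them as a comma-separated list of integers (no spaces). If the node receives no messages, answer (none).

Round 1: pos1(id31) recv 91: fwd; pos2(id34) recv 31: drop; pos3(id74) recv 34: drop; pos4(id16) recv 74: fwd; pos0(id91) recv 16: drop
Round 2: pos2(id34) recv 91: fwd; pos0(id91) recv 74: drop
Round 3: pos3(id74) recv 91: fwd
Round 4: pos4(id16) recv 91: fwd
Round 5: pos0(id91) recv 91: ELECTED

Answer: 31,91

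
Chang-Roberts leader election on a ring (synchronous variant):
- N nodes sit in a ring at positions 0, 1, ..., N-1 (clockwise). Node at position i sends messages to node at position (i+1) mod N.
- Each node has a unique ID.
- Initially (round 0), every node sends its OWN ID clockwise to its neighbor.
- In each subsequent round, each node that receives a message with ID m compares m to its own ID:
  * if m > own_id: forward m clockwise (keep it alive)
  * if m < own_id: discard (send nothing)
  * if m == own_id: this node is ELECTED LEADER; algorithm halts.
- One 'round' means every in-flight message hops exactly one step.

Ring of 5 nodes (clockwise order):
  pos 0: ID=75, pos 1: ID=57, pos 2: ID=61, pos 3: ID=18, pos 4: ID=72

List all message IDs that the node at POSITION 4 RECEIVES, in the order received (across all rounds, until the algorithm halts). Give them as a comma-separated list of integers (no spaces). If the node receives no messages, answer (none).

Round 1: pos1(id57) recv 75: fwd; pos2(id61) recv 57: drop; pos3(id18) recv 61: fwd; pos4(id72) recv 18: drop; pos0(id75) recv 72: drop
Round 2: pos2(id61) recv 75: fwd; pos4(id72) recv 61: drop
Round 3: pos3(id18) recv 75: fwd
Round 4: pos4(id72) recv 75: fwd
Round 5: pos0(id75) recv 75: ELECTED

Answer: 18,61,75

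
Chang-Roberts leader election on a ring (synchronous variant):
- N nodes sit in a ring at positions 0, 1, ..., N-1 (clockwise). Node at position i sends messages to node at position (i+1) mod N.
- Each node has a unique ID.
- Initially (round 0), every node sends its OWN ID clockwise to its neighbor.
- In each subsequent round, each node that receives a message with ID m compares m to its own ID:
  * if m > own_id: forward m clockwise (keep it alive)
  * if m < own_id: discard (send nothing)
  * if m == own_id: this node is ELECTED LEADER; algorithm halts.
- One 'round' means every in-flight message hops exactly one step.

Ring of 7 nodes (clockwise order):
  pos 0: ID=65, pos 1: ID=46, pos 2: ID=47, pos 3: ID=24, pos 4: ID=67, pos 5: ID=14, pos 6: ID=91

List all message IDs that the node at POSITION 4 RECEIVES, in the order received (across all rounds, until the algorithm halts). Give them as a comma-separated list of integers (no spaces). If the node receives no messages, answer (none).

Answer: 24,47,65,91

Derivation:
Round 1: pos1(id46) recv 65: fwd; pos2(id47) recv 46: drop; pos3(id24) recv 47: fwd; pos4(id67) recv 24: drop; pos5(id14) recv 67: fwd; pos6(id91) recv 14: drop; pos0(id65) recv 91: fwd
Round 2: pos2(id47) recv 65: fwd; pos4(id67) recv 47: drop; pos6(id91) recv 67: drop; pos1(id46) recv 91: fwd
Round 3: pos3(id24) recv 65: fwd; pos2(id47) recv 91: fwd
Round 4: pos4(id67) recv 65: drop; pos3(id24) recv 91: fwd
Round 5: pos4(id67) recv 91: fwd
Round 6: pos5(id14) recv 91: fwd
Round 7: pos6(id91) recv 91: ELECTED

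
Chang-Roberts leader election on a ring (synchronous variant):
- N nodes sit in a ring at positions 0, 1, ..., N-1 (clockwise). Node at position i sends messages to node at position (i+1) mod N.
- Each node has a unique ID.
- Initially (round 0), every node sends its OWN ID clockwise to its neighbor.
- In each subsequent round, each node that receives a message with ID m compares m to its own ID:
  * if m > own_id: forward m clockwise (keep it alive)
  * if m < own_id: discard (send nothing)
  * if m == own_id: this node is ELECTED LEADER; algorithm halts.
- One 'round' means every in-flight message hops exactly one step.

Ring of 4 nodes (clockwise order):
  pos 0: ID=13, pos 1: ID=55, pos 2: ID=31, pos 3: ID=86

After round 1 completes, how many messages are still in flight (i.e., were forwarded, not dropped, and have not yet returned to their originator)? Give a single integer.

Answer: 2

Derivation:
Round 1: pos1(id55) recv 13: drop; pos2(id31) recv 55: fwd; pos3(id86) recv 31: drop; pos0(id13) recv 86: fwd
After round 1: 2 messages still in flight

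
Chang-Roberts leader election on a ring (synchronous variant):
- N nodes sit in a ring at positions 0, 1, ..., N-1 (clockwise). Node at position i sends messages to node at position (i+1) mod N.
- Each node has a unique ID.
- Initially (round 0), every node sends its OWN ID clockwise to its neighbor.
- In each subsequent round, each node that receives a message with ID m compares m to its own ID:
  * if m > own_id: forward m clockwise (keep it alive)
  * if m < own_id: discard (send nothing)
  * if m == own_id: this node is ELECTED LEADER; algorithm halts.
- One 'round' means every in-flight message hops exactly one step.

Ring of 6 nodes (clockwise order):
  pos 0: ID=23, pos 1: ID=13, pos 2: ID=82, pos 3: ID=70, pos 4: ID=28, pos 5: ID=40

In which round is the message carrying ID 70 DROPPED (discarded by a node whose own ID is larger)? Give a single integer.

Round 1: pos1(id13) recv 23: fwd; pos2(id82) recv 13: drop; pos3(id70) recv 82: fwd; pos4(id28) recv 70: fwd; pos5(id40) recv 28: drop; pos0(id23) recv 40: fwd
Round 2: pos2(id82) recv 23: drop; pos4(id28) recv 82: fwd; pos5(id40) recv 70: fwd; pos1(id13) recv 40: fwd
Round 3: pos5(id40) recv 82: fwd; pos0(id23) recv 70: fwd; pos2(id82) recv 40: drop
Round 4: pos0(id23) recv 82: fwd; pos1(id13) recv 70: fwd
Round 5: pos1(id13) recv 82: fwd; pos2(id82) recv 70: drop
Round 6: pos2(id82) recv 82: ELECTED
Message ID 70 originates at pos 3; dropped at pos 2 in round 5

Answer: 5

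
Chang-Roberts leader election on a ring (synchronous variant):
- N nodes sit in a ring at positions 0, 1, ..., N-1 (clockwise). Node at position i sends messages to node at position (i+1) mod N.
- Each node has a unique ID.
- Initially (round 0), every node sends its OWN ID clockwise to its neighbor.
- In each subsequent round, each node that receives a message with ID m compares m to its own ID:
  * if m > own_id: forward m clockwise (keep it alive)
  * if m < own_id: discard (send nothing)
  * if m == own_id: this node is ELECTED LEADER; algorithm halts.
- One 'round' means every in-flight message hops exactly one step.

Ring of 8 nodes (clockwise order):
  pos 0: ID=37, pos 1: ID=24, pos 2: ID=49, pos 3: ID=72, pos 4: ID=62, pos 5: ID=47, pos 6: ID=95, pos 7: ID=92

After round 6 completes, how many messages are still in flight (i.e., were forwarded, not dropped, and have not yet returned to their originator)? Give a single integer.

Round 1: pos1(id24) recv 37: fwd; pos2(id49) recv 24: drop; pos3(id72) recv 49: drop; pos4(id62) recv 72: fwd; pos5(id47) recv 62: fwd; pos6(id95) recv 47: drop; pos7(id92) recv 95: fwd; pos0(id37) recv 92: fwd
Round 2: pos2(id49) recv 37: drop; pos5(id47) recv 72: fwd; pos6(id95) recv 62: drop; pos0(id37) recv 95: fwd; pos1(id24) recv 92: fwd
Round 3: pos6(id95) recv 72: drop; pos1(id24) recv 95: fwd; pos2(id49) recv 92: fwd
Round 4: pos2(id49) recv 95: fwd; pos3(id72) recv 92: fwd
Round 5: pos3(id72) recv 95: fwd; pos4(id62) recv 92: fwd
Round 6: pos4(id62) recv 95: fwd; pos5(id47) recv 92: fwd
After round 6: 2 messages still in flight

Answer: 2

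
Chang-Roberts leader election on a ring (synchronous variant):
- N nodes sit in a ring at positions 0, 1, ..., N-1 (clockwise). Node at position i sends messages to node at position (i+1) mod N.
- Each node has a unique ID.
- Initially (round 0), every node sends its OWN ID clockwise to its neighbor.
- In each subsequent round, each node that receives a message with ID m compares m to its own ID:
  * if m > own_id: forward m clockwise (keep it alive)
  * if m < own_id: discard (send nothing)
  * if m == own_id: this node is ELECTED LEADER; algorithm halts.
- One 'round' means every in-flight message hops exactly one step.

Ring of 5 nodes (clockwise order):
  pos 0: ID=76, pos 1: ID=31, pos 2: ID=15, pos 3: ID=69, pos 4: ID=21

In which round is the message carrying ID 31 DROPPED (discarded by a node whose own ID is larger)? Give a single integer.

Round 1: pos1(id31) recv 76: fwd; pos2(id15) recv 31: fwd; pos3(id69) recv 15: drop; pos4(id21) recv 69: fwd; pos0(id76) recv 21: drop
Round 2: pos2(id15) recv 76: fwd; pos3(id69) recv 31: drop; pos0(id76) recv 69: drop
Round 3: pos3(id69) recv 76: fwd
Round 4: pos4(id21) recv 76: fwd
Round 5: pos0(id76) recv 76: ELECTED
Message ID 31 originates at pos 1; dropped at pos 3 in round 2

Answer: 2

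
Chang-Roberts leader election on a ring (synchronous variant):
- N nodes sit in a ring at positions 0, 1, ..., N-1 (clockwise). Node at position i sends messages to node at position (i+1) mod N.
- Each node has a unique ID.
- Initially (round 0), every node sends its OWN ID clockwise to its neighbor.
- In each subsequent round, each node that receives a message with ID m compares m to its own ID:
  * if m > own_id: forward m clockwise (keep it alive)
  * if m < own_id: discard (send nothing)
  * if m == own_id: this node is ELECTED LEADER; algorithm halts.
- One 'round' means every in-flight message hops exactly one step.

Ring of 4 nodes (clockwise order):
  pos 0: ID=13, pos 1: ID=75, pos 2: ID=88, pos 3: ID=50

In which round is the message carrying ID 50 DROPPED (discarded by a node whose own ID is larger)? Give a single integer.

Answer: 2

Derivation:
Round 1: pos1(id75) recv 13: drop; pos2(id88) recv 75: drop; pos3(id50) recv 88: fwd; pos0(id13) recv 50: fwd
Round 2: pos0(id13) recv 88: fwd; pos1(id75) recv 50: drop
Round 3: pos1(id75) recv 88: fwd
Round 4: pos2(id88) recv 88: ELECTED
Message ID 50 originates at pos 3; dropped at pos 1 in round 2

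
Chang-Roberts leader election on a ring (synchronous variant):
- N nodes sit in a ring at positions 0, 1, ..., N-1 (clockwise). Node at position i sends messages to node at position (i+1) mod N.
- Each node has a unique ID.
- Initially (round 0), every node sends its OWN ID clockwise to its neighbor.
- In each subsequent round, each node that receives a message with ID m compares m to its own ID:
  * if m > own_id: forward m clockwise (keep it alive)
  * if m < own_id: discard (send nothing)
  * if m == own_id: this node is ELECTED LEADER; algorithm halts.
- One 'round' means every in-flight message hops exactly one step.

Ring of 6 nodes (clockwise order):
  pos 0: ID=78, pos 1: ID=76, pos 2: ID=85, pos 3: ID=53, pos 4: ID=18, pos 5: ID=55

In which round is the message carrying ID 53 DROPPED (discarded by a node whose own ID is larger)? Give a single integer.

Answer: 2

Derivation:
Round 1: pos1(id76) recv 78: fwd; pos2(id85) recv 76: drop; pos3(id53) recv 85: fwd; pos4(id18) recv 53: fwd; pos5(id55) recv 18: drop; pos0(id78) recv 55: drop
Round 2: pos2(id85) recv 78: drop; pos4(id18) recv 85: fwd; pos5(id55) recv 53: drop
Round 3: pos5(id55) recv 85: fwd
Round 4: pos0(id78) recv 85: fwd
Round 5: pos1(id76) recv 85: fwd
Round 6: pos2(id85) recv 85: ELECTED
Message ID 53 originates at pos 3; dropped at pos 5 in round 2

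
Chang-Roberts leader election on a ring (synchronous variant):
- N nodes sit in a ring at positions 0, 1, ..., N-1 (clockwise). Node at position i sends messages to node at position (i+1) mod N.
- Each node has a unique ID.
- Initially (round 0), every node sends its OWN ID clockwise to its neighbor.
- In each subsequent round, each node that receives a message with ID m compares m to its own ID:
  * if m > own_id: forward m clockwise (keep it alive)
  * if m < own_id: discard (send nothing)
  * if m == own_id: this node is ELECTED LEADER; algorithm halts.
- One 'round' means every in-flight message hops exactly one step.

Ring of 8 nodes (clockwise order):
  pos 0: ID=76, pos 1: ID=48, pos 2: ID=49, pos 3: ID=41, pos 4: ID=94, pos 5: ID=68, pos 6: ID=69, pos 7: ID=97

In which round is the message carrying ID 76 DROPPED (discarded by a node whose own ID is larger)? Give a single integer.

Round 1: pos1(id48) recv 76: fwd; pos2(id49) recv 48: drop; pos3(id41) recv 49: fwd; pos4(id94) recv 41: drop; pos5(id68) recv 94: fwd; pos6(id69) recv 68: drop; pos7(id97) recv 69: drop; pos0(id76) recv 97: fwd
Round 2: pos2(id49) recv 76: fwd; pos4(id94) recv 49: drop; pos6(id69) recv 94: fwd; pos1(id48) recv 97: fwd
Round 3: pos3(id41) recv 76: fwd; pos7(id97) recv 94: drop; pos2(id49) recv 97: fwd
Round 4: pos4(id94) recv 76: drop; pos3(id41) recv 97: fwd
Round 5: pos4(id94) recv 97: fwd
Round 6: pos5(id68) recv 97: fwd
Round 7: pos6(id69) recv 97: fwd
Round 8: pos7(id97) recv 97: ELECTED
Message ID 76 originates at pos 0; dropped at pos 4 in round 4

Answer: 4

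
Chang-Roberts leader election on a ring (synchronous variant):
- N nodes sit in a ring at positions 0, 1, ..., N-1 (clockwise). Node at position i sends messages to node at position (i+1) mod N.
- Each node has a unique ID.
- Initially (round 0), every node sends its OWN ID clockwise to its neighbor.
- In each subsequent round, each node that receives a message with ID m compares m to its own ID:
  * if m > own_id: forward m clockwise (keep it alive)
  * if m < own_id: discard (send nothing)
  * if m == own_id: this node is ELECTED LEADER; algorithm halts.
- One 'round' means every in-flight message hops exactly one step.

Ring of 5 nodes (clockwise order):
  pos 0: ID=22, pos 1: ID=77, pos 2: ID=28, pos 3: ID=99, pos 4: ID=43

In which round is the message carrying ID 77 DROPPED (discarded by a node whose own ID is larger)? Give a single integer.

Round 1: pos1(id77) recv 22: drop; pos2(id28) recv 77: fwd; pos3(id99) recv 28: drop; pos4(id43) recv 99: fwd; pos0(id22) recv 43: fwd
Round 2: pos3(id99) recv 77: drop; pos0(id22) recv 99: fwd; pos1(id77) recv 43: drop
Round 3: pos1(id77) recv 99: fwd
Round 4: pos2(id28) recv 99: fwd
Round 5: pos3(id99) recv 99: ELECTED
Message ID 77 originates at pos 1; dropped at pos 3 in round 2

Answer: 2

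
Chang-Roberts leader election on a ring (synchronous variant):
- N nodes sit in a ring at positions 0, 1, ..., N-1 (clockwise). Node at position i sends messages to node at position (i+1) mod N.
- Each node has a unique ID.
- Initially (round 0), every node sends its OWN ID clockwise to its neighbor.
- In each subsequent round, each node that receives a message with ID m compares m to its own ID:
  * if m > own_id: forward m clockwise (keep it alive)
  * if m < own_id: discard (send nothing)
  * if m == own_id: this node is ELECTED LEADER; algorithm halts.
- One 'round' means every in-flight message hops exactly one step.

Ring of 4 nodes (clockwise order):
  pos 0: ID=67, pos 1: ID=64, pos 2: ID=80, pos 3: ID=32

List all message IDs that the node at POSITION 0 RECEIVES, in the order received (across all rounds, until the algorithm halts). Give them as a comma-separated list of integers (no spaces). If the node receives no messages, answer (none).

Answer: 32,80

Derivation:
Round 1: pos1(id64) recv 67: fwd; pos2(id80) recv 64: drop; pos3(id32) recv 80: fwd; pos0(id67) recv 32: drop
Round 2: pos2(id80) recv 67: drop; pos0(id67) recv 80: fwd
Round 3: pos1(id64) recv 80: fwd
Round 4: pos2(id80) recv 80: ELECTED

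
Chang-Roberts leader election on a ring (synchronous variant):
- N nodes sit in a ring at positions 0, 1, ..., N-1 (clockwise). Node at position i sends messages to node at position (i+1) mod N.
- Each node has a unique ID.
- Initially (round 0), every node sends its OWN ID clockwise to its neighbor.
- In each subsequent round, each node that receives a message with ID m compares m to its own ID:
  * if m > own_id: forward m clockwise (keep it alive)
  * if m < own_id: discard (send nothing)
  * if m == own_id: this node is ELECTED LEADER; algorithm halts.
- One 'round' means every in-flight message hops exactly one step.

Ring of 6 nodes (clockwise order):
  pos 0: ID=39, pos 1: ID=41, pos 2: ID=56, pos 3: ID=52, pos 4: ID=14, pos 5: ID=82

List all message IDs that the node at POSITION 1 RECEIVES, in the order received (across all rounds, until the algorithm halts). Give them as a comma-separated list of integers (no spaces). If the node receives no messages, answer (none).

Answer: 39,82

Derivation:
Round 1: pos1(id41) recv 39: drop; pos2(id56) recv 41: drop; pos3(id52) recv 56: fwd; pos4(id14) recv 52: fwd; pos5(id82) recv 14: drop; pos0(id39) recv 82: fwd
Round 2: pos4(id14) recv 56: fwd; pos5(id82) recv 52: drop; pos1(id41) recv 82: fwd
Round 3: pos5(id82) recv 56: drop; pos2(id56) recv 82: fwd
Round 4: pos3(id52) recv 82: fwd
Round 5: pos4(id14) recv 82: fwd
Round 6: pos5(id82) recv 82: ELECTED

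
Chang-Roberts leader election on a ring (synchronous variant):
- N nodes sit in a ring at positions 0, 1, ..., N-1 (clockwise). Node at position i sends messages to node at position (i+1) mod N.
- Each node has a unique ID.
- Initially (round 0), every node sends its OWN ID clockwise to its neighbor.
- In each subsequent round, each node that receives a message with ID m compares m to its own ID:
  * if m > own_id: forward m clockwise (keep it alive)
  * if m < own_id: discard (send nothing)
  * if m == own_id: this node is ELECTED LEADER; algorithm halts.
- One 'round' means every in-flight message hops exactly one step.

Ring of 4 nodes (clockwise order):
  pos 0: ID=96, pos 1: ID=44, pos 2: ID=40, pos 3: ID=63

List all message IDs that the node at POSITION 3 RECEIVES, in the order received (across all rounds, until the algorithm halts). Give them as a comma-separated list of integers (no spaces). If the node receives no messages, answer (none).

Answer: 40,44,96

Derivation:
Round 1: pos1(id44) recv 96: fwd; pos2(id40) recv 44: fwd; pos3(id63) recv 40: drop; pos0(id96) recv 63: drop
Round 2: pos2(id40) recv 96: fwd; pos3(id63) recv 44: drop
Round 3: pos3(id63) recv 96: fwd
Round 4: pos0(id96) recv 96: ELECTED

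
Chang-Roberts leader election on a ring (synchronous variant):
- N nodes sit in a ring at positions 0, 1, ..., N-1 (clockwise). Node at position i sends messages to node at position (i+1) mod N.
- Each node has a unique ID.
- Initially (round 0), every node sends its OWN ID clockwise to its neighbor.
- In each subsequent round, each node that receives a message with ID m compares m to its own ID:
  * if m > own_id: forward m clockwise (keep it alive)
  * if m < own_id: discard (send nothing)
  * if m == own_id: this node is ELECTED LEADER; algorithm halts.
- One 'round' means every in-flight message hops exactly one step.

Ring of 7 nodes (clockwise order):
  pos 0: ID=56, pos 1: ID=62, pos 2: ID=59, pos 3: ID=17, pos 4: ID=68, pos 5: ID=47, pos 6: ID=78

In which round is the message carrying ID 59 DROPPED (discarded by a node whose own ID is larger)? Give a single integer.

Answer: 2

Derivation:
Round 1: pos1(id62) recv 56: drop; pos2(id59) recv 62: fwd; pos3(id17) recv 59: fwd; pos4(id68) recv 17: drop; pos5(id47) recv 68: fwd; pos6(id78) recv 47: drop; pos0(id56) recv 78: fwd
Round 2: pos3(id17) recv 62: fwd; pos4(id68) recv 59: drop; pos6(id78) recv 68: drop; pos1(id62) recv 78: fwd
Round 3: pos4(id68) recv 62: drop; pos2(id59) recv 78: fwd
Round 4: pos3(id17) recv 78: fwd
Round 5: pos4(id68) recv 78: fwd
Round 6: pos5(id47) recv 78: fwd
Round 7: pos6(id78) recv 78: ELECTED
Message ID 59 originates at pos 2; dropped at pos 4 in round 2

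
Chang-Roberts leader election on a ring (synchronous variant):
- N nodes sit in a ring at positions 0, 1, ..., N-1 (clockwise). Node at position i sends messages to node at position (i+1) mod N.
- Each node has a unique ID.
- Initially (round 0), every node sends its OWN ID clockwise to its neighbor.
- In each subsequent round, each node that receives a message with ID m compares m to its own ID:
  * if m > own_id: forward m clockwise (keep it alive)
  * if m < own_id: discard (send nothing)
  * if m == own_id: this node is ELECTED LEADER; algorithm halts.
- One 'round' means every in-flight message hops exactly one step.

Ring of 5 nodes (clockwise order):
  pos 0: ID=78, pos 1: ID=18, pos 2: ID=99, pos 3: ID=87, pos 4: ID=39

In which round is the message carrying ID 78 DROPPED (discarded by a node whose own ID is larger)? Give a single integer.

Round 1: pos1(id18) recv 78: fwd; pos2(id99) recv 18: drop; pos3(id87) recv 99: fwd; pos4(id39) recv 87: fwd; pos0(id78) recv 39: drop
Round 2: pos2(id99) recv 78: drop; pos4(id39) recv 99: fwd; pos0(id78) recv 87: fwd
Round 3: pos0(id78) recv 99: fwd; pos1(id18) recv 87: fwd
Round 4: pos1(id18) recv 99: fwd; pos2(id99) recv 87: drop
Round 5: pos2(id99) recv 99: ELECTED
Message ID 78 originates at pos 0; dropped at pos 2 in round 2

Answer: 2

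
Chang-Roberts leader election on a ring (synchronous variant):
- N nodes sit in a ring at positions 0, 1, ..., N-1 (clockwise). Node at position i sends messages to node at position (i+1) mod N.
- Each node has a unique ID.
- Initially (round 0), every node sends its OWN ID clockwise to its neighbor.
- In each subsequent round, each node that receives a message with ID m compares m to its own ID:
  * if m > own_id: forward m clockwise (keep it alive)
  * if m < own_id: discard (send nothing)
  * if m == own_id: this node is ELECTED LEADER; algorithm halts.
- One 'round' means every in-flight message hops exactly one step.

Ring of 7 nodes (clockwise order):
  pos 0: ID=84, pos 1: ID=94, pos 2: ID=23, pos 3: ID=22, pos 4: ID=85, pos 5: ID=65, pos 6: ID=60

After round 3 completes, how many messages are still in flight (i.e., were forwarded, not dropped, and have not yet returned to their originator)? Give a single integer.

Round 1: pos1(id94) recv 84: drop; pos2(id23) recv 94: fwd; pos3(id22) recv 23: fwd; pos4(id85) recv 22: drop; pos5(id65) recv 85: fwd; pos6(id60) recv 65: fwd; pos0(id84) recv 60: drop
Round 2: pos3(id22) recv 94: fwd; pos4(id85) recv 23: drop; pos6(id60) recv 85: fwd; pos0(id84) recv 65: drop
Round 3: pos4(id85) recv 94: fwd; pos0(id84) recv 85: fwd
After round 3: 2 messages still in flight

Answer: 2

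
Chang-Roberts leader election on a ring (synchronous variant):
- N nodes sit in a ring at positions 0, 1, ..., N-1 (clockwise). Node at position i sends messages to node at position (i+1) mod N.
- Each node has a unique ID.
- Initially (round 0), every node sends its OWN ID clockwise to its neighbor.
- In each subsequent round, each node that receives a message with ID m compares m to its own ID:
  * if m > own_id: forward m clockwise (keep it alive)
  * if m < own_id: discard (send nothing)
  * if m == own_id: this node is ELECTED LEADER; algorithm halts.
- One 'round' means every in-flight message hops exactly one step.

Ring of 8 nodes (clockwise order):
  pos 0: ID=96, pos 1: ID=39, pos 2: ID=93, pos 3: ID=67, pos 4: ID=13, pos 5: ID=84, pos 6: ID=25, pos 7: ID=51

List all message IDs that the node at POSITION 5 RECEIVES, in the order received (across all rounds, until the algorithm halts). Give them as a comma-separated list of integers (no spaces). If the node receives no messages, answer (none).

Answer: 13,67,93,96

Derivation:
Round 1: pos1(id39) recv 96: fwd; pos2(id93) recv 39: drop; pos3(id67) recv 93: fwd; pos4(id13) recv 67: fwd; pos5(id84) recv 13: drop; pos6(id25) recv 84: fwd; pos7(id51) recv 25: drop; pos0(id96) recv 51: drop
Round 2: pos2(id93) recv 96: fwd; pos4(id13) recv 93: fwd; pos5(id84) recv 67: drop; pos7(id51) recv 84: fwd
Round 3: pos3(id67) recv 96: fwd; pos5(id84) recv 93: fwd; pos0(id96) recv 84: drop
Round 4: pos4(id13) recv 96: fwd; pos6(id25) recv 93: fwd
Round 5: pos5(id84) recv 96: fwd; pos7(id51) recv 93: fwd
Round 6: pos6(id25) recv 96: fwd; pos0(id96) recv 93: drop
Round 7: pos7(id51) recv 96: fwd
Round 8: pos0(id96) recv 96: ELECTED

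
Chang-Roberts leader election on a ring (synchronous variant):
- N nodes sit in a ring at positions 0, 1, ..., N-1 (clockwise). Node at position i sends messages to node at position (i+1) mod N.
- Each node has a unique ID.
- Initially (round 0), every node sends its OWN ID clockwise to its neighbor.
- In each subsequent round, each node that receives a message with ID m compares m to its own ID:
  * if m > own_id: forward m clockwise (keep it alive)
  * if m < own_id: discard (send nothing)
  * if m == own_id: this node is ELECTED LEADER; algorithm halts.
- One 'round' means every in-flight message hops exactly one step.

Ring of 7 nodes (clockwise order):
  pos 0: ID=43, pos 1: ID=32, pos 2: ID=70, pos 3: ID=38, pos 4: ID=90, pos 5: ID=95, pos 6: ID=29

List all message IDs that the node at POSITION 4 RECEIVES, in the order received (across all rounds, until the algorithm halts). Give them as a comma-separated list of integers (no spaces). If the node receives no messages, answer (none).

Answer: 38,70,95

Derivation:
Round 1: pos1(id32) recv 43: fwd; pos2(id70) recv 32: drop; pos3(id38) recv 70: fwd; pos4(id90) recv 38: drop; pos5(id95) recv 90: drop; pos6(id29) recv 95: fwd; pos0(id43) recv 29: drop
Round 2: pos2(id70) recv 43: drop; pos4(id90) recv 70: drop; pos0(id43) recv 95: fwd
Round 3: pos1(id32) recv 95: fwd
Round 4: pos2(id70) recv 95: fwd
Round 5: pos3(id38) recv 95: fwd
Round 6: pos4(id90) recv 95: fwd
Round 7: pos5(id95) recv 95: ELECTED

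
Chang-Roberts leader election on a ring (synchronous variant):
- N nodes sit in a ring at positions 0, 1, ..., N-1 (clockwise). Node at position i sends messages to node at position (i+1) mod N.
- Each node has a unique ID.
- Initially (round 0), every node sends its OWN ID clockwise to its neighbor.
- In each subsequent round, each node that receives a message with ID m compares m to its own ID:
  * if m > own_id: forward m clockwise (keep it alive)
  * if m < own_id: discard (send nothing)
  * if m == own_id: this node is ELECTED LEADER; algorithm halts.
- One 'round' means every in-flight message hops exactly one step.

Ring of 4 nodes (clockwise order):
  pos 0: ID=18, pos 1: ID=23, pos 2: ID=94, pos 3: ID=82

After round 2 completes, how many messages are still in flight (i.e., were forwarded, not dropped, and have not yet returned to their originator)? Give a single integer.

Round 1: pos1(id23) recv 18: drop; pos2(id94) recv 23: drop; pos3(id82) recv 94: fwd; pos0(id18) recv 82: fwd
Round 2: pos0(id18) recv 94: fwd; pos1(id23) recv 82: fwd
After round 2: 2 messages still in flight

Answer: 2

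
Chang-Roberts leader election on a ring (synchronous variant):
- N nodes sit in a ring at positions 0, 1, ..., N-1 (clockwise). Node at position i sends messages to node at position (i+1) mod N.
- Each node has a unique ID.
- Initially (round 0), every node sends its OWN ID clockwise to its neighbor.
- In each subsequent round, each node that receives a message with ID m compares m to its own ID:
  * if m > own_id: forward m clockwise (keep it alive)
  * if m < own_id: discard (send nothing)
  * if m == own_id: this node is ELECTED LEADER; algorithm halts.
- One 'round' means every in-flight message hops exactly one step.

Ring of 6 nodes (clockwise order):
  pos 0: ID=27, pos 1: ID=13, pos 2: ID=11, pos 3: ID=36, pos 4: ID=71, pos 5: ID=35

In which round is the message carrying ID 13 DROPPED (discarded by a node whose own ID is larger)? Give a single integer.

Answer: 2

Derivation:
Round 1: pos1(id13) recv 27: fwd; pos2(id11) recv 13: fwd; pos3(id36) recv 11: drop; pos4(id71) recv 36: drop; pos5(id35) recv 71: fwd; pos0(id27) recv 35: fwd
Round 2: pos2(id11) recv 27: fwd; pos3(id36) recv 13: drop; pos0(id27) recv 71: fwd; pos1(id13) recv 35: fwd
Round 3: pos3(id36) recv 27: drop; pos1(id13) recv 71: fwd; pos2(id11) recv 35: fwd
Round 4: pos2(id11) recv 71: fwd; pos3(id36) recv 35: drop
Round 5: pos3(id36) recv 71: fwd
Round 6: pos4(id71) recv 71: ELECTED
Message ID 13 originates at pos 1; dropped at pos 3 in round 2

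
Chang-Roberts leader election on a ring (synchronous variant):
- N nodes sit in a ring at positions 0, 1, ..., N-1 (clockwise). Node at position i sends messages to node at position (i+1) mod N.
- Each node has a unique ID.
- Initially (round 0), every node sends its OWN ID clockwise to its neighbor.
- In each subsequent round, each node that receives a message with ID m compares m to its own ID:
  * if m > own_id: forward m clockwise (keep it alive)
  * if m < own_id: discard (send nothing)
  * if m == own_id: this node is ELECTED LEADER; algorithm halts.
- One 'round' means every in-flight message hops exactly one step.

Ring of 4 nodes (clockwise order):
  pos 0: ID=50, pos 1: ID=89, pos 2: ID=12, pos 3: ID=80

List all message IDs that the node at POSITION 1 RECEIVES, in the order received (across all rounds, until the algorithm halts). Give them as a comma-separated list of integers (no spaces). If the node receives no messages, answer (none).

Round 1: pos1(id89) recv 50: drop; pos2(id12) recv 89: fwd; pos3(id80) recv 12: drop; pos0(id50) recv 80: fwd
Round 2: pos3(id80) recv 89: fwd; pos1(id89) recv 80: drop
Round 3: pos0(id50) recv 89: fwd
Round 4: pos1(id89) recv 89: ELECTED

Answer: 50,80,89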